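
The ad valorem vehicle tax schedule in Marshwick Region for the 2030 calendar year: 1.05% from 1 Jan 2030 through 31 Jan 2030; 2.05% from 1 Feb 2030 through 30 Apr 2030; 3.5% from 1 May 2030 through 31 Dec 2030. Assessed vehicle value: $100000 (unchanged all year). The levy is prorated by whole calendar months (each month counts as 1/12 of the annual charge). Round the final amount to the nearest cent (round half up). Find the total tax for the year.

$2933.33

1 Jan – 31 Jan 2030: 1 month at 1.05% → $100000 × 1.05% × 1/12 = $87.5000
1 Feb – 30 Apr 2030: 3 months at 2.05% → $100000 × 2.05% × 3/12 = $512.5000
1 May – 31 Dec 2030: 8 months at 3.5% → $100000 × 3.5% × 8/12 = $2333.3333
Total = $2933.3333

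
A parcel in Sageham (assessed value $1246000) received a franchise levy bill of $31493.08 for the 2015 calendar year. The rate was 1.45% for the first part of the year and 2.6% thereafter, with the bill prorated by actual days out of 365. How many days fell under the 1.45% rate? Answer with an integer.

Let d = days at the first rate; then 365 − d days at the second rate.
$1246000 × [1.45%·d + 2.6%·(365−d)] / 365 = $31493.08
Solving gives d = 23, so the new rate took effect on 24 Jan 2015.

23 days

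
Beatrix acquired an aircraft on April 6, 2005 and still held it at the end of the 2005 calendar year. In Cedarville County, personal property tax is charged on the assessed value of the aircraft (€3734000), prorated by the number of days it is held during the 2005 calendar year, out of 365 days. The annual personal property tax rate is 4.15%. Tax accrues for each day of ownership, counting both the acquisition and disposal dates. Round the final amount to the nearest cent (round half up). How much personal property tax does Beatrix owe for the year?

Days held (April 6 – December 31, 2005): 270 out of 365
Tax = €3734000 × 4.15% × 270/365 = €114628.6849

€114628.68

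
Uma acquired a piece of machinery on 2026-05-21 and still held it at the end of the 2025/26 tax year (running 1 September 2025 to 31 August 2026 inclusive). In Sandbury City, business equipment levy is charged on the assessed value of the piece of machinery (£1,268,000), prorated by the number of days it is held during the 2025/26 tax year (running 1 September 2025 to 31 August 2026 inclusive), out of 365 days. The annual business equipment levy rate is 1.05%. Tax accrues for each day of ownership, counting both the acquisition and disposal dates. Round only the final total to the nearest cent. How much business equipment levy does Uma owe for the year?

Days held (2026-05-21 to 2026-08-31): 103 out of 365
Tax = £1,268,000 × 1.05% × 103/365 = £3,757.1014

£3,757.10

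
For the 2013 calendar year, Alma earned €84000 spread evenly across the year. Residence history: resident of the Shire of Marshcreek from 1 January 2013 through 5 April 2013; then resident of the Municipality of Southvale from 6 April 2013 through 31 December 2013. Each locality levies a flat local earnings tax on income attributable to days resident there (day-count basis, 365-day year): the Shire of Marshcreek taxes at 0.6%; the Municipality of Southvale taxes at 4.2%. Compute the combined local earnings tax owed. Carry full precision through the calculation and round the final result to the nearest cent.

The Shire of Marshcreek, 1 January – 5 April 2013: 95 days → €84000 × 0.6% × 95/365 = €131.1781
The Municipality of Southvale, 6 April – 31 December 2013: 270 days → €84000 × 4.2% × 270/365 = €2609.7534
Total = €2740.9315

€2740.93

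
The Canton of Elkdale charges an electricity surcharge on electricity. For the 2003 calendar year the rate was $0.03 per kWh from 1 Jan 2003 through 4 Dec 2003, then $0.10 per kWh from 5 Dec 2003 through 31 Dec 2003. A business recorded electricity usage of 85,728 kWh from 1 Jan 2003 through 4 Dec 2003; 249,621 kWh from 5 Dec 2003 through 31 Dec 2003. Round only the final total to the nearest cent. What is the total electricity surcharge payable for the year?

$27533.94

1 Jan – 4 Dec 2003: 85,728 kWh at $0.03/kWh → $2571.84
5 Dec – 31 Dec 2003: 249,621 kWh at $0.10/kWh → $24962.10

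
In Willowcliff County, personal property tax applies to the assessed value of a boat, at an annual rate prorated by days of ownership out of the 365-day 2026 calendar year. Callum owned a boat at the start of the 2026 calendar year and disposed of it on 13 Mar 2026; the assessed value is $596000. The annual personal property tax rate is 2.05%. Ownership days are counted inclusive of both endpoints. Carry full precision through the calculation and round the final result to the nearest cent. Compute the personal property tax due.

Days held (1 Jan – 13 Mar 2026): 72 out of 365
Tax = $596000 × 2.05% × 72/365 = $2410.1260

$2410.13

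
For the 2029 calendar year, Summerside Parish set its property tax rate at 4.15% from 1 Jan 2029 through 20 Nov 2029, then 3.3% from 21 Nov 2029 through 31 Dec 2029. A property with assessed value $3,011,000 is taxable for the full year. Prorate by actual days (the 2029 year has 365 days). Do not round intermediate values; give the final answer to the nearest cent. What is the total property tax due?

1 Jan – 20 Nov 2029: 324 days at 4.15% → $3,011,000 × 4.15% × 324/365 = $110,920.2904
21 Nov – 31 Dec 2029: 41 days at 3.3% → $3,011,000 × 3.3% × 41/365 = $11,161.3233
Total = $122,081.6137

$122,081.61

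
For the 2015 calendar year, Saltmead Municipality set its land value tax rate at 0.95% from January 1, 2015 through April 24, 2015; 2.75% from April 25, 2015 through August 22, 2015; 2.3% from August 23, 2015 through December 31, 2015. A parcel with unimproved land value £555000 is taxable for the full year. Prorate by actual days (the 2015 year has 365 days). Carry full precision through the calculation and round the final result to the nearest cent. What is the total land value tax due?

January 1 – April 24, 2015: 114 days at 0.95% → £555000 × 0.95% × 114/365 = £1646.7534
April 25 – August 22, 2015: 120 days at 2.75% → £555000 × 2.75% × 120/365 = £5017.8082
August 23 – December 31, 2015: 131 days at 2.3% → £555000 × 2.3% × 131/365 = £4581.4110
Total = £11245.9726

£11245.97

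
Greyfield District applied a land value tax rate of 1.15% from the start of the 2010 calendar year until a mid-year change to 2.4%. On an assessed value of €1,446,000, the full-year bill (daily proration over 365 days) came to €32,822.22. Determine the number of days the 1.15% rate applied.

Let d = days at the first rate; then 365 − d days at the second rate.
€1,446,000 × [1.15%·d + 2.4%·(365−d)] / 365 = €32,822.22
Solving gives d = 38, so the new rate took effect on February 8, 2010.

38 days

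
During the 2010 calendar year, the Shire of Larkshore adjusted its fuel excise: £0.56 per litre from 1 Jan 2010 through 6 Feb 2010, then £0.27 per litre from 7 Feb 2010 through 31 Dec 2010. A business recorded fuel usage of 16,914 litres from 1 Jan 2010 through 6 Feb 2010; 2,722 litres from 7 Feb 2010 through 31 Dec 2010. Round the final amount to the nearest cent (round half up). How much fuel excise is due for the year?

£10,206.78

1 Jan – 6 Feb 2010: 16,914 litres at £0.56/litre → £9,471.84
7 Feb – 31 Dec 2010: 2,722 litres at £0.27/litre → £734.94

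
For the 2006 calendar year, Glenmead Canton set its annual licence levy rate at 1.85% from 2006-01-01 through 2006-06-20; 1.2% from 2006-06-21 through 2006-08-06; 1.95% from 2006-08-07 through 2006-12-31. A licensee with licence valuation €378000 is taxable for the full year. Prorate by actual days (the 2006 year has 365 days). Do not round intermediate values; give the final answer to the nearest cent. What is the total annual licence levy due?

€6828.85

2006-01-01 to 2006-06-20: 171 days at 1.85% → €378000 × 1.85% × 171/365 = €3276.1726
2006-06-21 to 2006-08-06: 47 days at 1.2% → €378000 × 1.2% × 47/365 = €584.0877
2006-08-07 to 2006-12-31: 147 days at 1.95% → €378000 × 1.95% × 147/365 = €2968.5945
Total = €6828.8548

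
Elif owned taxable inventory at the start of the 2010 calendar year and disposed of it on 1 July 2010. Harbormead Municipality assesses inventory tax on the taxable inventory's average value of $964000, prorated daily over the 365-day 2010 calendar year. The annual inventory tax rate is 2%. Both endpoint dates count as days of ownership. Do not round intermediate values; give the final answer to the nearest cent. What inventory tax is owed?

Days held (1 January – 1 July 2010): 182 out of 365
Tax = $964000 × 2% × 182/365 = $9613.5890

$9613.59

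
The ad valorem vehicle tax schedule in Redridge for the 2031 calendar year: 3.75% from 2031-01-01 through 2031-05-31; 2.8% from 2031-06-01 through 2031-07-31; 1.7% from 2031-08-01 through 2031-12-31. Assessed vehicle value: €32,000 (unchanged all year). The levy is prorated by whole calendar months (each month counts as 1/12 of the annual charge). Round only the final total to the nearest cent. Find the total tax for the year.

2031-01-01 to 2031-05-31: 5 months at 3.75% → €32,000 × 3.75% × 5/12 = €500.0000
2031-06-01 to 2031-07-31: 2 months at 2.8% → €32,000 × 2.8% × 2/12 = €149.3333
2031-08-01 to 2031-12-31: 5 months at 1.7% → €32,000 × 1.7% × 5/12 = €226.6667
Total = €876.0000

€876.00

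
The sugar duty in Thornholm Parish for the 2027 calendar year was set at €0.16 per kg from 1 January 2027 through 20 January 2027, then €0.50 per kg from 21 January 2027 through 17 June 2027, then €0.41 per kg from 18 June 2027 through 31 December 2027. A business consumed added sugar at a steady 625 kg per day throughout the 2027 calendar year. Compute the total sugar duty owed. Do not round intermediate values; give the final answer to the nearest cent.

1 January – 20 January 2027: 20 days × 625 kg/day = 12,500 kg at €0.16/kg → €2,000.00
21 January – 17 June 2027: 148 days × 625 kg/day = 92,500 kg at €0.50/kg → €46,250.00
18 June – 31 December 2027: 197 days × 625 kg/day = 123,125 kg at €0.41/kg → €50,481.25

€98,731.25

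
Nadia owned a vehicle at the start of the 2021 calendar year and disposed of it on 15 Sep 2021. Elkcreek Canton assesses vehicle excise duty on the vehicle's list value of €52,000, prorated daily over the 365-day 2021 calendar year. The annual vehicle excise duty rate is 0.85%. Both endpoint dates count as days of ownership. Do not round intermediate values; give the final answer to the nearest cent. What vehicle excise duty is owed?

€312.43

Days held (1 Jan – 15 Sep 2021): 258 out of 365
Tax = €52,000 × 0.85% × 258/365 = €312.4274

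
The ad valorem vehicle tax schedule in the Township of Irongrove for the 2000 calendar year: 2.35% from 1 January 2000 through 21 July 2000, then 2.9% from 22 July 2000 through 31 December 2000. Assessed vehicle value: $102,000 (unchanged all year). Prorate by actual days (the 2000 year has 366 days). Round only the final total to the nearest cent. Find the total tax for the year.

1 January – 21 July 2000: 203 days at 2.35% → $102,000 × 2.35% × 203/366 = $1,329.4836
22 July – 31 December 2000: 163 days at 2.9% → $102,000 × 2.9% × 163/366 = $1,317.3607
Total = $2,646.8443

$2,646.84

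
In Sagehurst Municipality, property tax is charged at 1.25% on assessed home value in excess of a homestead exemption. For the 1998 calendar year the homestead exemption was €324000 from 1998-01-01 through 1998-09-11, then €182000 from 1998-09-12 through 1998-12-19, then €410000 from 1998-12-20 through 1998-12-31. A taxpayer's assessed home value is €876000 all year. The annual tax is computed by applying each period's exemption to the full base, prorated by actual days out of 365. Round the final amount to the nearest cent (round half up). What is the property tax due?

€7346.10

1998-01-01 to 1998-09-11: 254 days, exemption €324000 → (€876000 − €324000) × 1.25% × 254/365 = €4801.6438
1998-09-12 to 1998-12-19: 99 days, exemption €182000 → (€876000 − €182000) × 1.25% × 99/365 = €2352.9452
1998-12-20 to 1998-12-31: 12 days, exemption €410000 → (€876000 − €410000) × 1.25% × 12/365 = €191.5068
Total = €7346.0959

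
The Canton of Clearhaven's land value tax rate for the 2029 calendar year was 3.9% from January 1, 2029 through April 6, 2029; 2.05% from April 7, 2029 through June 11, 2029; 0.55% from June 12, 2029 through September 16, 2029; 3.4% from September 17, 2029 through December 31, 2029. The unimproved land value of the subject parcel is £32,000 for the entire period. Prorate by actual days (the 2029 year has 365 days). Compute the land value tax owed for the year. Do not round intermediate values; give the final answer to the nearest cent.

£809.60

January 1 – April 6, 2029: 96 days at 3.9% → £32,000 × 3.9% × 96/365 = £328.2411
April 7 – June 11, 2029: 66 days at 2.05% → £32,000 × 2.05% × 66/365 = £118.6192
June 12 – September 16, 2029: 97 days at 0.55% → £32,000 × 0.55% × 97/365 = £46.7726
September 17 – December 31, 2029: 106 days at 3.4% → £32,000 × 3.4% × 106/365 = £315.9671
Total = £809.6000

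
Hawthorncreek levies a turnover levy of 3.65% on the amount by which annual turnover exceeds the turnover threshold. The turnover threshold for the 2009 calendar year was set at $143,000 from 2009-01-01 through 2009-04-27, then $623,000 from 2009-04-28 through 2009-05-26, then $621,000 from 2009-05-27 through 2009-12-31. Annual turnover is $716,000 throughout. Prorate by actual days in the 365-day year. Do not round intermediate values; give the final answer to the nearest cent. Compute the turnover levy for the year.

2009-01-01 to 2009-04-27: 117 days, exemption $143,000 → ($716,000 − $143,000) × 3.65% × 117/365 = $6,704.1000
2009-04-28 to 2009-05-26: 29 days, exemption $623,000 → ($716,000 − $623,000) × 3.65% × 29/365 = $269.7000
2009-05-27 to 2009-12-31: 219 days, exemption $621,000 → ($716,000 − $621,000) × 3.65% × 219/365 = $2,080.5000
Total = $9,054.3000

$9,054.30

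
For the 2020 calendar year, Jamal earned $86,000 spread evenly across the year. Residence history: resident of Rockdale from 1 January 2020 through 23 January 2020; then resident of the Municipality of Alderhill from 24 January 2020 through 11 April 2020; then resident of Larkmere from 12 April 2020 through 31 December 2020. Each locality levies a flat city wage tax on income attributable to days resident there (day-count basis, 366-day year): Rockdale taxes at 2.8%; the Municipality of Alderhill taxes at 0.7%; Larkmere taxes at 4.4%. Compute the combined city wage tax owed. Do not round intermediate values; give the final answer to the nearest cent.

$3,010.70

Rockdale, 1 January – 23 January 2020: 23 days → $86,000 × 2.8% × 23/366 = $151.3224
The Municipality of Alderhill, 24 January – 11 April 2020: 79 days → $86,000 × 0.7% × 79/366 = $129.9399
Larkmere, 12 April – 31 December 2020: 264 days → $86,000 × 4.4% × 264/366 = $2,729.4426
Total = $3,010.7049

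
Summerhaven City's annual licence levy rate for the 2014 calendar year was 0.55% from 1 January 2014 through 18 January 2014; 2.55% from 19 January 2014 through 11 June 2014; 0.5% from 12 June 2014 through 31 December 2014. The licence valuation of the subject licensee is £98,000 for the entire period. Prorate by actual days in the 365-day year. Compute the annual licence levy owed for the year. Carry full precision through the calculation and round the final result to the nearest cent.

1 January – 18 January 2014: 18 days at 0.55% → £98,000 × 0.55% × 18/365 = £26.5808
19 January – 11 June 2014: 144 days at 2.55% → £98,000 × 2.55% × 144/365 = £985.9068
12 June – 31 December 2014: 203 days at 0.5% → £98,000 × 0.5% × 203/365 = £272.5205
Total = £1,285.0082

£1,285.01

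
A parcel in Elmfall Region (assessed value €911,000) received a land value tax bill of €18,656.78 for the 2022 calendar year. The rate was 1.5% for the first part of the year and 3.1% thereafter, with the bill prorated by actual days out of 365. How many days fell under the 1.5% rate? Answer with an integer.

240 days

Let d = days at the first rate; then 365 − d days at the second rate.
€911,000 × [1.5%·d + 3.1%·(365−d)] / 365 = €18,656.78
Solving gives d = 240, so the new rate took effect on August 29, 2022.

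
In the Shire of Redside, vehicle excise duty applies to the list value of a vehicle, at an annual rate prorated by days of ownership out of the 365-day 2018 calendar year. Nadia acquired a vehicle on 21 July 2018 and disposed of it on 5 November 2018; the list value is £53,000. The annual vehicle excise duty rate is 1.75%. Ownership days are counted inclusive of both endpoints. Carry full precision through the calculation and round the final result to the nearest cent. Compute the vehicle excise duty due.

Days held (21 July – 5 November 2018): 108 out of 365
Tax = £53,000 × 1.75% × 108/365 = £274.4384

£274.44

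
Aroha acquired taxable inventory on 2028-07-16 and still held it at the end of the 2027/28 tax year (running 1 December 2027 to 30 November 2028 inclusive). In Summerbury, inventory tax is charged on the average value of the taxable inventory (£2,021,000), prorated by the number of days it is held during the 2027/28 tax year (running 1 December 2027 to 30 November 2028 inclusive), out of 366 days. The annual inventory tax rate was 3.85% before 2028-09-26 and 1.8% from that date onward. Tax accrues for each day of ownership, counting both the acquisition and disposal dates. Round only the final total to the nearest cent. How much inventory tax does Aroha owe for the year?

2028-07-16 to 2028-09-25: 72 days at 3.85% → £2,021,000 × 3.85% × 72/366 = £15,306.5902
2028-09-26 to 2028-11-30: 66 days at 1.8% → £2,021,000 × 1.8% × 66/366 = £6,559.9672
Total = £21,866.5574

£21,866.56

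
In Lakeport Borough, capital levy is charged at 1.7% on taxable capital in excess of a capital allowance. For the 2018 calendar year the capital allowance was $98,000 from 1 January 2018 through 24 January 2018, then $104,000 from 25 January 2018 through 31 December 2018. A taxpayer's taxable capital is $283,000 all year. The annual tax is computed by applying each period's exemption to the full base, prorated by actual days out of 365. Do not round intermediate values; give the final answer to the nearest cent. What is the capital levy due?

1 January – 24 January 2018: 24 days, exemption $98,000 → ($283,000 − $98,000) × 1.7% × 24/365 = $206.7945
25 January – 31 December 2018: 341 days, exemption $104,000 → ($283,000 − $104,000) × 1.7% × 341/365 = $2,842.9123
Total = $3,049.7068

$3,049.71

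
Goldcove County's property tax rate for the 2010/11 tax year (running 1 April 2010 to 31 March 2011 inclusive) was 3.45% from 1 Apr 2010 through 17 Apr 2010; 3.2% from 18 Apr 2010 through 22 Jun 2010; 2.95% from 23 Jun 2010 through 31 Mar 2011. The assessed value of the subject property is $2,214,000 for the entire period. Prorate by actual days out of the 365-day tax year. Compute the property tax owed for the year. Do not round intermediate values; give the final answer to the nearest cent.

$66,829.44

1 Apr – 17 Apr 2010: 17 days at 3.45% → $2,214,000 × 3.45% × 17/365 = $3,557.5644
18 Apr – 22 Jun 2010: 66 days at 3.2% → $2,214,000 × 3.2% × 66/365 = $12,810.8712
23 Jun 2010 – 31 Mar 2011: 282 days at 2.95% → $2,214,000 × 2.95% × 282/365 = $50,461.0027
Total = $66,829.4384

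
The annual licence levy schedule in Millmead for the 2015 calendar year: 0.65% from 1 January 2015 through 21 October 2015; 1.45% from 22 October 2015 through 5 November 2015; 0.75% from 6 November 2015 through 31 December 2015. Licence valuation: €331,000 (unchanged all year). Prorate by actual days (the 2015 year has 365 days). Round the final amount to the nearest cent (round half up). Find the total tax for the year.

1 January – 21 October 2015: 294 days at 0.65% → €331,000 × 0.65% × 294/365 = €1,732.9890
22 October – 5 November 2015: 15 days at 1.45% → €331,000 × 1.45% × 15/365 = €197.2397
6 November – 31 December 2015: 56 days at 0.75% → €331,000 × 0.75% × 56/365 = €380.8767
Total = €2,311.1055

€2,311.11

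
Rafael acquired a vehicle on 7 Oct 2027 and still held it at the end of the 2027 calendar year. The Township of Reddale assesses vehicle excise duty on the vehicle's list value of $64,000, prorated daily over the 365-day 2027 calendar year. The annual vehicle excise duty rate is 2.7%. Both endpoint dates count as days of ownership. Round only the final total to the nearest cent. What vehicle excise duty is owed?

Days held (7 Oct – 31 Dec 2027): 86 out of 365
Tax = $64,000 × 2.7% × 86/365 = $407.1452

$407.15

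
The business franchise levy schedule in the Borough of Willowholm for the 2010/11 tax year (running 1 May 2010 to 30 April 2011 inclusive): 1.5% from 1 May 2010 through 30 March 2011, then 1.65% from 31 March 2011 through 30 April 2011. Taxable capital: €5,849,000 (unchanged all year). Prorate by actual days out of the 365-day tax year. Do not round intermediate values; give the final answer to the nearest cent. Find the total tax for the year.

1 May 2010 – 30 March 2011: 334 days at 1.5% → €5,849,000 × 1.5% × 334/365 = €80,283.5342
31 March – 30 April 2011: 31 days at 1.65% → €5,849,000 × 1.65% × 31/365 = €8,196.6123
Total = €88,480.1466

€88,480.15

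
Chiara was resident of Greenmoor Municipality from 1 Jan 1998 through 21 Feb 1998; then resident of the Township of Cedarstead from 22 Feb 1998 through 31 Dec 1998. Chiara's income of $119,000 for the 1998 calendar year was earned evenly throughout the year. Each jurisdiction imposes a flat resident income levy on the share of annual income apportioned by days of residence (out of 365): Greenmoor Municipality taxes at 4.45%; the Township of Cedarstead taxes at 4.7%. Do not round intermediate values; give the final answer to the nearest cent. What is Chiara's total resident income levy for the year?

$5,550.62

Greenmoor Municipality, 1 Jan – 21 Feb 1998: 52 days → $119,000 × 4.45% × 52/365 = $754.4274
The Township of Cedarstead, 22 Feb – 31 Dec 1998: 313 days → $119,000 × 4.7% × 313/365 = $4,796.1890
Total = $5,550.6164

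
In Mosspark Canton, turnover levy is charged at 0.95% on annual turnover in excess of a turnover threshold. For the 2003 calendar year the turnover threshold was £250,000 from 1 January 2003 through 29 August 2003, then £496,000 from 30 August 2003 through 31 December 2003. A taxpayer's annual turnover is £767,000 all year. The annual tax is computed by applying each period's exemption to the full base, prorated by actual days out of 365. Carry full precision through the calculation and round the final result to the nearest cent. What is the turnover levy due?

1 January – 29 August 2003: 241 days, exemption £250,000 → (£767,000 − £250,000) × 0.95% × 241/365 = £3,242.9356
30 August – 31 December 2003: 124 days, exemption £496,000 → (£767,000 − £496,000) × 0.95% × 124/365 = £874.6247
Total = £4,117.5603

£4,117.56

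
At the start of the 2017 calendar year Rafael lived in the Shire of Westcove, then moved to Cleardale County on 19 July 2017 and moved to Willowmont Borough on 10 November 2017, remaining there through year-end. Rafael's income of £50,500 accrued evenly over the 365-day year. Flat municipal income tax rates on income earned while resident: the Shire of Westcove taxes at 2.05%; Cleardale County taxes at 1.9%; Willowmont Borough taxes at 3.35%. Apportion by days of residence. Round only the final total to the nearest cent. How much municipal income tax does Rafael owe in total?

£1,105.12

The Shire of Westcove, 1 January – 18 July 2017: 199 days → £50,500 × 2.05% × 199/365 = £564.4240
Cleardale County, 19 July – 9 November 2017: 114 days → £50,500 × 1.9% × 114/365 = £299.6795
Willowmont Borough, 10 November – 31 December 2017: 52 days → £50,500 × 3.35% × 52/365 = £241.0164
Total = £1,105.1199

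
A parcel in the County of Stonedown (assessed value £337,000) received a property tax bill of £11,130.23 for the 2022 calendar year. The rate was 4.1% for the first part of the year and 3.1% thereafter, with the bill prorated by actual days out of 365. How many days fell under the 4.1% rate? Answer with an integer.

Let d = days at the first rate; then 365 − d days at the second rate.
£337,000 × [4.1%·d + 3.1%·(365−d)] / 365 = £11,130.23
Solving gives d = 74, so the new rate took effect on March 16, 2022.

74 days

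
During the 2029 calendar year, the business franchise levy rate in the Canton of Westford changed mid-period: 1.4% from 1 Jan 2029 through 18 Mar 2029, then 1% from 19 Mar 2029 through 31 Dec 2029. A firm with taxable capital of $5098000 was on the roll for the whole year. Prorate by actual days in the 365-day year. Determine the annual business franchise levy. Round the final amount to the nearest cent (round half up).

$55281.87

1 Jan – 18 Mar 2029: 77 days at 1.4% → $5098000 × 1.4% × 77/365 = $15056.5589
19 Mar – 31 Dec 2029: 288 days at 1% → $5098000 × 1% × 288/365 = $40225.3151
Total = $55281.8740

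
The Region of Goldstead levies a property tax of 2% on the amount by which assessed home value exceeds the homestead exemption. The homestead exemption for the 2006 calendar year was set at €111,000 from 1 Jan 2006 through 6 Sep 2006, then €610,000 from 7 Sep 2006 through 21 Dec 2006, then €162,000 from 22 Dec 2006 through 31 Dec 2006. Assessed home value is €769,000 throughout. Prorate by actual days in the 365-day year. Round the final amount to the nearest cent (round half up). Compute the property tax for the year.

€10,233.75

1 Jan – 6 Sep 2006: 249 days, exemption €111,000 → (€769,000 − €111,000) × 2% × 249/365 = €8,977.6438
7 Sep – 21 Dec 2006: 106 days, exemption €610,000 → (€769,000 − €610,000) × 2% × 106/365 = €923.5068
22 Dec – 31 Dec 2006: 10 days, exemption €162,000 → (€769,000 − €162,000) × 2% × 10/365 = €332.6027
Total = €10,233.7534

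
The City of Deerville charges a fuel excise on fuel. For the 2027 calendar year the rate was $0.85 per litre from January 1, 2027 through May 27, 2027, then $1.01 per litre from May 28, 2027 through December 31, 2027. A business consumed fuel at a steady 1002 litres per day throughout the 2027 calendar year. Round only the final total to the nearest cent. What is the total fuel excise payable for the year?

$345820.26

January 1 – May 27, 2027: 147 days × 1002 litres/day = 147,294 litres at $0.85/litre → $125199.90
May 28 – December 31, 2027: 218 days × 1002 litres/day = 218,436 litres at $1.01/litre → $220620.36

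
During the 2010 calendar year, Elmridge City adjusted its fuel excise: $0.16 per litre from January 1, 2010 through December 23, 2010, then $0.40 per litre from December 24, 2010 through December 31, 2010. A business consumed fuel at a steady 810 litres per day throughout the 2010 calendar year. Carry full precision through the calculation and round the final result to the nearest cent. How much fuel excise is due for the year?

January 1 – December 23, 2010: 357 days × 810 litres/day = 289,170 litres at $0.16/litre → $46267.20
December 24 – December 31, 2010: 8 days × 810 litres/day = 6,480 litres at $0.40/litre → $2592.00

$48859.20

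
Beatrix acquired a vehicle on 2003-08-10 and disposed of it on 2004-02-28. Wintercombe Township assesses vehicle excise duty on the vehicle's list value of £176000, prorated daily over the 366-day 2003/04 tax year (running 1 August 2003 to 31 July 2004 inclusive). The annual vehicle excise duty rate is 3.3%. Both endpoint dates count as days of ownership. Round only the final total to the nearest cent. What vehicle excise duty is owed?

£3221.38

Days held (2003-08-10 to 2004-02-28): 203 out of 366
Tax = £176000 × 3.3% × 203/366 = £3221.3770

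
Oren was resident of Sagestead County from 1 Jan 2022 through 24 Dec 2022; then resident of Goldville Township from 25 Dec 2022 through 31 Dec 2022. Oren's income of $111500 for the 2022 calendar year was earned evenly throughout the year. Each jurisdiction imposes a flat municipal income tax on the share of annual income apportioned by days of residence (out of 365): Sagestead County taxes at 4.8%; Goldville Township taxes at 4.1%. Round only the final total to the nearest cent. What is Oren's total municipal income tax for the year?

Sagestead County, 1 Jan – 24 Dec 2022: 358 days → $111500 × 4.8% × 358/365 = $5249.3589
Goldville Township, 25 Dec – 31 Dec 2022: 7 days → $111500 × 4.1% × 7/365 = $87.6726
Total = $5337.0315

$5337.03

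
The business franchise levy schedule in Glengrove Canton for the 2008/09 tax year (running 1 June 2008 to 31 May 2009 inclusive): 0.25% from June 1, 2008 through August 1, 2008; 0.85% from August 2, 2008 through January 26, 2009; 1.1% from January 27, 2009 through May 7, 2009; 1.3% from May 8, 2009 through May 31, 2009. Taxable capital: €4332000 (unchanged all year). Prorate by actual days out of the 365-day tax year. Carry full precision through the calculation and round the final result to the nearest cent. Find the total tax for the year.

€36685.51

June 1 – August 1, 2008: 62 days at 0.25% → €4332000 × 0.25% × 62/365 = €1839.6164
August 2, 2008 – January 26, 2009: 178 days at 0.85% → €4332000 × 0.85% × 178/365 = €17957.0301
January 27 – May 7, 2009: 101 days at 1.1% → €4332000 × 1.1% × 101/365 = €13185.8959
May 8 – May 31, 2009: 24 days at 1.3% → €4332000 × 1.3% × 24/365 = €3702.9699
Total = €36685.5123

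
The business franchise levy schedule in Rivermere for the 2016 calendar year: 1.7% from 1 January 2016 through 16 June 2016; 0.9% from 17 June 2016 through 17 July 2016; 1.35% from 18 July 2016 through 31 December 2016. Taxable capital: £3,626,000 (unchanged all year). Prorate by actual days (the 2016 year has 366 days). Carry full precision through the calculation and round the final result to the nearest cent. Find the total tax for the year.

1 January – 16 June 2016: 168 days at 1.7% → £3,626,000 × 1.7% × 168/366 = £28,294.6885
17 June – 17 July 2016: 31 days at 0.9% → £3,626,000 × 0.9% × 31/366 = £2,764.0820
18 July – 31 December 2016: 167 days at 1.35% → £3,626,000 × 1.35% × 167/366 = £22,335.5656
Total = £53,394.3361

£53,394.34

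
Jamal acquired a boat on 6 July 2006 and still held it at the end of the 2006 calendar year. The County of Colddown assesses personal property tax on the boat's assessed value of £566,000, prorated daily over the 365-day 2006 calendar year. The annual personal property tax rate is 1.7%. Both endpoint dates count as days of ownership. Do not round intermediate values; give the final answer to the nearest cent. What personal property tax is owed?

£4,718.73

Days held (6 July – 31 December 2006): 179 out of 365
Tax = £566,000 × 1.7% × 179/365 = £4,718.7342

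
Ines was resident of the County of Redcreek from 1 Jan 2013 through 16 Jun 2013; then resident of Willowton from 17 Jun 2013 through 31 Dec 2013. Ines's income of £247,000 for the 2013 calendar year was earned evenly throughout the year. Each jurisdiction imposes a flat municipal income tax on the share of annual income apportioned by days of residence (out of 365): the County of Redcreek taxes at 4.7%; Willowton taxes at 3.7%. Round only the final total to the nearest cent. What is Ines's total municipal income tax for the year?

£10,269.11

The County of Redcreek, 1 Jan – 16 Jun 2013: 167 days → £247,000 × 4.7% × 167/365 = £5,311.5151
Willowton, 17 Jun – 31 Dec 2013: 198 days → £247,000 × 3.7% × 198/365 = £4,957.5945
Total = £10,269.1096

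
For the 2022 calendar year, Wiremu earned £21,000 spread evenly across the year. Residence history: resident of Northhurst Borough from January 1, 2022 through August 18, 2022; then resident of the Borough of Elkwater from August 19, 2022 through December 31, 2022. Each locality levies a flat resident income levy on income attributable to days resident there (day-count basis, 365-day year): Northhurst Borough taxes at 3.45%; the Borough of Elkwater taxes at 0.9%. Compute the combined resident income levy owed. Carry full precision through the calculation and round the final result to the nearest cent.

£526.44

Northhurst Borough, January 1 – August 18, 2022: 230 days → £21,000 × 3.45% × 230/365 = £456.5342
The Borough of Elkwater, August 19 – December 31, 2022: 135 days → £21,000 × 0.9% × 135/365 = £69.9041
Total = £526.4384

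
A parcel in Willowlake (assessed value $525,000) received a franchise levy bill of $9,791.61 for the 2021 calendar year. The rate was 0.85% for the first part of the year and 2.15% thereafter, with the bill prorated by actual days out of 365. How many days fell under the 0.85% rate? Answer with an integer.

Let d = days at the first rate; then 365 − d days at the second rate.
$525,000 × [0.85%·d + 2.15%·(365−d)] / 365 = $9,791.61
Solving gives d = 80, so the new rate took effect on 22 Mar 2021.

80 days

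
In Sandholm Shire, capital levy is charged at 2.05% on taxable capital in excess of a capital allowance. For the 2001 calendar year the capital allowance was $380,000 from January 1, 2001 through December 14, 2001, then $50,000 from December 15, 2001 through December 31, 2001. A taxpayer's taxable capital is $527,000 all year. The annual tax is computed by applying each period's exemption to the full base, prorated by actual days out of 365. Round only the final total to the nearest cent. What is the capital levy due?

January 1 – December 14, 2001: 348 days, exemption $380,000 → ($527,000 − $380,000) × 2.05% × 348/365 = $2,873.1452
December 15 – December 31, 2001: 17 days, exemption $50,000 → ($527,000 − $50,000) × 2.05% × 17/365 = $455.4370
Total = $3,328.5822

$3,328.58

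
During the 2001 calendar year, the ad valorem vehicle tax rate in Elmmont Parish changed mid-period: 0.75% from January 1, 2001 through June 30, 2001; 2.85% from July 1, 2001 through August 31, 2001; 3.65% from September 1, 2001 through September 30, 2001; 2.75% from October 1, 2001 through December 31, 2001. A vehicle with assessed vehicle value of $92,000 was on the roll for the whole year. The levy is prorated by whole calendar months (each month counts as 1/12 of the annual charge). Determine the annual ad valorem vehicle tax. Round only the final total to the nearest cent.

January 1 – June 30, 2001: 6 months at 0.75% → $92,000 × 0.75% × 6/12 = $345.0000
July 1 – August 31, 2001: 2 months at 2.85% → $92,000 × 2.85% × 2/12 = $437.0000
September 1 – September 30, 2001: 1 month at 3.65% → $92,000 × 3.65% × 1/12 = $279.8333
October 1 – December 31, 2001: 3 months at 2.75% → $92,000 × 2.75% × 3/12 = $632.5000
Total = $1,694.3333

$1,694.33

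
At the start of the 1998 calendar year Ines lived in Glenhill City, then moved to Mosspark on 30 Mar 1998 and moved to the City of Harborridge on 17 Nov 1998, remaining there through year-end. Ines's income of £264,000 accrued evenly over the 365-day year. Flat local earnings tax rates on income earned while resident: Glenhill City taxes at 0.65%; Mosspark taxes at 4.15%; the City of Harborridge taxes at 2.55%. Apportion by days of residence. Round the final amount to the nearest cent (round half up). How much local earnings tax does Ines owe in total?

£8,207.51

Glenhill City, 1 Jan – 29 Mar 1998: 88 days → £264,000 × 0.65% × 88/365 = £413.7205
Mosspark, 30 Mar – 16 Nov 1998: 232 days → £264,000 × 4.15% × 232/365 = £6,963.8137
The City of Harborridge, 17 Nov – 31 Dec 1998: 45 days → £264,000 × 2.55% × 45/365 = £829.9726
Total = £8,207.5068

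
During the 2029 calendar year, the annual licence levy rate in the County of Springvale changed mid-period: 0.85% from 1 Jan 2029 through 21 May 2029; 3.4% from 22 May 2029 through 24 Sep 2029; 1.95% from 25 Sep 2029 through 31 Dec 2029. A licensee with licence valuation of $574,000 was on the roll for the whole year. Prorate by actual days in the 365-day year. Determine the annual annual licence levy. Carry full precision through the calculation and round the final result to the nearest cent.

$11,627.04

1 Jan – 21 May 2029: 141 days at 0.85% → $574,000 × 0.85% × 141/365 = $1,884.7644
22 May – 24 Sep 2029: 126 days at 3.4% → $574,000 × 3.4% × 126/365 = $6,737.0301
25 Sep – 31 Dec 2029: 98 days at 1.95% → $574,000 × 1.95% × 98/365 = $3,005.2438
Total = $11,627.0384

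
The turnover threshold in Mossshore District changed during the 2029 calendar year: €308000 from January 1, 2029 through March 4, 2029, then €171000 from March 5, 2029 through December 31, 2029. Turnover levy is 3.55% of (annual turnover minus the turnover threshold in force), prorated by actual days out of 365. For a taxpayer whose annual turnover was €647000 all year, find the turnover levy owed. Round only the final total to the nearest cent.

€16058.55

January 1 – March 4, 2029: 63 days, exemption €308000 → (€647000 − €308000) × 3.55% × 63/365 = €2077.1877
March 5 – December 31, 2029: 302 days, exemption €171000 → (€647000 − €171000) × 3.55% × 302/365 = €13981.3589
Total = €16058.5466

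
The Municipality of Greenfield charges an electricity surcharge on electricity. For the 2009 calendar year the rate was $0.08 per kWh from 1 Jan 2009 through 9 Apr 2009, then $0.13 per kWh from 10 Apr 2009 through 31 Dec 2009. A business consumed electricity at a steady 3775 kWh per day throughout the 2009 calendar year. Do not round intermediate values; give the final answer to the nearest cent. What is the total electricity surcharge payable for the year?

1 Jan – 9 Apr 2009: 99 days × 3775 kWh/day = 373,725 kWh at $0.08/kWh → $29,898.00
10 Apr – 31 Dec 2009: 266 days × 3775 kWh/day = 1,004,150 kWh at $0.13/kWh → $130,539.50

$160,437.50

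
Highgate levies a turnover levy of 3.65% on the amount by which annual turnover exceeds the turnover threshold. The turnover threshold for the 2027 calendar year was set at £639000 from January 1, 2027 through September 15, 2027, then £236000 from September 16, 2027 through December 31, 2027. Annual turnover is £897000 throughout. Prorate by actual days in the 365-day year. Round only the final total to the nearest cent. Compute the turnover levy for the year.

£13729.10

January 1 – September 15, 2027: 258 days, exemption £639000 → (£897000 − £639000) × 3.65% × 258/365 = £6656.4000
September 16 – December 31, 2027: 107 days, exemption £236000 → (£897000 − £236000) × 3.65% × 107/365 = £7072.7000
Total = £13729.1000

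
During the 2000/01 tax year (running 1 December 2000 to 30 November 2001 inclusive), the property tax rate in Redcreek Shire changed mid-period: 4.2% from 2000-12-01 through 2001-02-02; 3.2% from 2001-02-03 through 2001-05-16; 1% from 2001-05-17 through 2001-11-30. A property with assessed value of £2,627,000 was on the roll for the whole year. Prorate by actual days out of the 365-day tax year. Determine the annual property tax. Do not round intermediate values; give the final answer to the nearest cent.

2000-12-01 to 2001-02-02: 64 days at 4.2% → £2,627,000 × 4.2% × 64/365 = £19,346.2356
2001-02-03 to 2001-05-16: 103 days at 3.2% → £2,627,000 × 3.2% × 103/365 = £23,722.1699
2001-05-17 to 2001-11-30: 198 days at 1% → £2,627,000 × 1% × 198/365 = £14,250.5753
Total = £57,318.9808

£57,318.98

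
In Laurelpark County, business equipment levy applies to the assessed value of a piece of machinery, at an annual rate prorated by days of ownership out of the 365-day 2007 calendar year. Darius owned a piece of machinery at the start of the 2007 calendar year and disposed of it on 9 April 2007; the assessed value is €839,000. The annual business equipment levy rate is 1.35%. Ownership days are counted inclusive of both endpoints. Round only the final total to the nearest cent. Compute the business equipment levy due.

Days held (1 January – 9 April 2007): 99 out of 365
Tax = €839,000 × 1.35% × 99/365 = €3,072.1192

€3,072.12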